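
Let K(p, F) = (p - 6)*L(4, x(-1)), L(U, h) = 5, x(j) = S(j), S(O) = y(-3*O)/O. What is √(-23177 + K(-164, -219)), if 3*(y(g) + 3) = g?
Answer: I*√24027 ≈ 155.01*I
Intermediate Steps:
y(g) = -3 + g/3
S(O) = (-3 - O)/O (S(O) = (-3 + (-3*O)/3)/O = (-3 - O)/O)
x(j) = (-3 - j)/j
K(p, F) = -30 + 5*p (K(p, F) = (p - 6)*5 = (-6 + p)*5 = -30 + 5*p)
√(-23177 + K(-164, -219)) = √(-23177 + (-30 + 5*(-164))) = √(-23177 + (-30 - 820)) = √(-23177 - 850) = √(-24027) = I*√24027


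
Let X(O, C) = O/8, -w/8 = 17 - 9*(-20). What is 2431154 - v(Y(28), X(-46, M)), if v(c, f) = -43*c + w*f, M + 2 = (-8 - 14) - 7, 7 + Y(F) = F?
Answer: 2422995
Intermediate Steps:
w = -1576 (w = -8*(17 - 9*(-20)) = -8*(17 + 180) = -8*197 = -1576)
Y(F) = -7 + F
M = -31 (M = -2 + ((-8 - 14) - 7) = -2 + (-22 - 7) = -2 - 29 = -31)
X(O, C) = O/8 (X(O, C) = O*(1/8) = O/8)
v(c, f) = -1576*f - 43*c (v(c, f) = -43*c - 1576*f = -1576*f - 43*c)
2431154 - v(Y(28), X(-46, M)) = 2431154 - (-197*(-46) - 43*(-7 + 28)) = 2431154 - (-1576*(-23/4) - 43*21) = 2431154 - (9062 - 903) = 2431154 - 1*8159 = 2431154 - 8159 = 2422995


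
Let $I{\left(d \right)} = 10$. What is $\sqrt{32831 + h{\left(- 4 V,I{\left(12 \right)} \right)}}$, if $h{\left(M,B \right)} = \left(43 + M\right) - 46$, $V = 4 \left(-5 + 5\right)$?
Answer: $2 \sqrt{8207} \approx 181.19$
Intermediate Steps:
$V = 0$ ($V = 4 \cdot 0 = 0$)
$h{\left(M,B \right)} = -3 + M$
$\sqrt{32831 + h{\left(- 4 V,I{\left(12 \right)} \right)}} = \sqrt{32831 - 3} = \sqrt{32828} = 2 \sqrt{8207}$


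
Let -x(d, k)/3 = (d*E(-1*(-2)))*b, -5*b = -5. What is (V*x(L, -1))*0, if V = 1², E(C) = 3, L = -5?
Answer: 0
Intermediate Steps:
b = 1 (b = -⅕*(-5) = 1)
x(d, k) = -9*d (x(d, k) = -3*d*3 = -3*3*d = -9*d)
V = 1
(V*x(L, -1))*0 = (1*(-9*(-5)))*0 = (1*45)*0 = 45*0 = 0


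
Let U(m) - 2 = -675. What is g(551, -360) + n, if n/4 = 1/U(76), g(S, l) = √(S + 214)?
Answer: -4/673 + 3*√85 ≈ 27.653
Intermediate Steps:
g(S, l) = √(214 + S)
U(m) = -673 (U(m) = 2 - 675 = -673)
n = -4/673 (n = 4/(-673) = 4*(-1/673) = -4/673 ≈ -0.0059435)
g(551, -360) + n = √(214 + 551) - 4/673 = √765 - 4/673 = 3*√85 - 4/673 = -4/673 + 3*√85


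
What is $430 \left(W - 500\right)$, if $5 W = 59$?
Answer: $-209926$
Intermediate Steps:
$W = \frac{59}{5}$ ($W = \frac{1}{5} \cdot 59 = \frac{59}{5} \approx 11.8$)
$430 \left(W - 500\right) = 430 \left(\frac{59}{5} - 500\right) = 430 \left(- \frac{2441}{5}\right) = -209926$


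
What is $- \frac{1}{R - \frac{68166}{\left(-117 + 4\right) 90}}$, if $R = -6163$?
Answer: $\frac{565}{3478308} \approx 0.00016244$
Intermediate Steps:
$- \frac{1}{R - \frac{68166}{\left(-117 + 4\right) 90}} = - \frac{1}{-6163 - \frac{68166}{\left(-117 + 4\right) 90}} = - \frac{1}{-6163 - \frac{68166}{\left(-113\right) 90}} = - \frac{1}{-6163 - \frac{68166}{-10170}} = - \frac{1}{-6163 - - \frac{3787}{565}} = - \frac{1}{-6163 + \frac{3787}{565}} = - \frac{1}{- \frac{3478308}{565}} = \left(-1\right) \left(- \frac{565}{3478308}\right) = \frac{565}{3478308}$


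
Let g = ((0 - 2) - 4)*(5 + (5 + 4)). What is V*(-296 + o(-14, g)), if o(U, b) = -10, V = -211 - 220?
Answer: 131886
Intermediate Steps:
V = -431
g = -84 (g = (-2 - 4)*(5 + 9) = -6*14 = -84)
V*(-296 + o(-14, g)) = -431*(-296 - 10) = -431*(-306) = 131886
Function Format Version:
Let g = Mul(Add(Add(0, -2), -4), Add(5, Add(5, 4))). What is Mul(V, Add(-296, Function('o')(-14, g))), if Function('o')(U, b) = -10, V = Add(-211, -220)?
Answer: 131886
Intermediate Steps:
V = -431
g = -84 (g = Mul(Add(-2, -4), Add(5, 9)) = Mul(-6, 14) = -84)
Mul(V, Add(-296, Function('o')(-14, g))) = Mul(-431, Add(-296, -10)) = Mul(-431, -306) = 131886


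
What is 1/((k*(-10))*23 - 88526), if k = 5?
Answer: -1/89676 ≈ -1.1151e-5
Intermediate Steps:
1/((k*(-10))*23 - 88526) = 1/((5*(-10))*23 - 88526) = 1/(-50*23 - 88526) = 1/(-1150 - 88526) = 1/(-89676) = -1/89676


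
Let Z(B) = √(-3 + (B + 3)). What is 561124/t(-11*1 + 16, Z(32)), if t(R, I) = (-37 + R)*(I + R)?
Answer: 701405/56 - 140281*√2/14 ≈ -1645.4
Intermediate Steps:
Z(B) = √B (Z(B) = √(-3 + (3 + B)) = √B)
561124/t(-11*1 + 16, Z(32)) = 561124/((-11*1 + 16)² - 148*√2 - 37*(-11*1 + 16) + √32*(-11*1 + 16)) = 561124/((-11 + 16)² - 148*√2 - 37*(-11 + 16) + (4*√2)*(-11 + 16)) = 561124/(5² - 148*√2 - 37*5 + (4*√2)*5) = 561124/(25 - 148*√2 - 185 + 20*√2) = 561124/(-160 - 128*√2)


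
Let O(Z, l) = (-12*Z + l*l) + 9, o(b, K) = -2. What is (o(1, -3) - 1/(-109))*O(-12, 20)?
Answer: -120001/109 ≈ -1100.9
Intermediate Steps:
O(Z, l) = 9 + l**2 - 12*Z (O(Z, l) = (-12*Z + l**2) + 9 = (l**2 - 12*Z) + 9 = 9 + l**2 - 12*Z)
(o(1, -3) - 1/(-109))*O(-12, 20) = (-2 - 1/(-109))*(9 + 20**2 - 12*(-12)) = (-2 - 1*(-1/109))*(9 + 400 + 144) = (-2 + 1/109)*553 = -217/109*553 = -120001/109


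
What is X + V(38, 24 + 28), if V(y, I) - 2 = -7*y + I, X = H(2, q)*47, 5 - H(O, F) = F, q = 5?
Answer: -212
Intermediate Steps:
H(O, F) = 5 - F
X = 0 (X = (5 - 1*5)*47 = (5 - 5)*47 = 0*47 = 0)
V(y, I) = 2 + I - 7*y (V(y, I) = 2 + (-7*y + I) = 2 + (I - 7*y) = 2 + I - 7*y)
X + V(38, 24 + 28) = 0 + (2 + (24 + 28) - 7*38) = 0 + (2 + 52 - 266) = 0 - 212 = -212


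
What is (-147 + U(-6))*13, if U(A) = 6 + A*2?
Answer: -1989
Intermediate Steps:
U(A) = 6 + 2*A
(-147 + U(-6))*13 = (-147 + (6 + 2*(-6)))*13 = (-147 + (6 - 12))*13 = (-147 - 6)*13 = -153*13 = -1989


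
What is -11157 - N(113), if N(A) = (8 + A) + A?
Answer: -11391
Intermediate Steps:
N(A) = 8 + 2*A
-11157 - N(113) = -11157 - (8 + 2*113) = -11157 - (8 + 226) = -11157 - 1*234 = -11157 - 234 = -11391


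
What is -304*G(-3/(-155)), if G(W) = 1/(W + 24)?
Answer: -47120/3723 ≈ -12.656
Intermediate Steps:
G(W) = 1/(24 + W)
-304*G(-3/(-155)) = -304/(24 - 3/(-155)) = -304/(24 - 3*(-1/155)) = -304/(24 + 3/155) = -304/3723/155 = -304*155/3723 = -47120/3723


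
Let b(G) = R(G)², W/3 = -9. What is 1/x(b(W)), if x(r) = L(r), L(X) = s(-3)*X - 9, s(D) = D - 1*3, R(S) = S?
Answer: -1/4383 ≈ -0.00022815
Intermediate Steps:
s(D) = -3 + D (s(D) = D - 3 = -3 + D)
W = -27 (W = 3*(-9) = -27)
b(G) = G²
L(X) = -9 - 6*X (L(X) = (-3 - 3)*X - 9 = -6*X - 9 = -9 - 6*X)
x(r) = -9 - 6*r
1/x(b(W)) = 1/(-9 - 6*(-27)²) = 1/(-9 - 6*729) = 1/(-9 - 4374) = 1/(-4383) = -1/4383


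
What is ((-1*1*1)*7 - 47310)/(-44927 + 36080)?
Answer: 47317/8847 ≈ 5.3484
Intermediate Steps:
((-1*1*1)*7 - 47310)/(-44927 + 36080) = (-1*1*7 - 47310)/(-8847) = (-1*7 - 47310)*(-1/8847) = (-7 - 47310)*(-1/8847) = -47317*(-1/8847) = 47317/8847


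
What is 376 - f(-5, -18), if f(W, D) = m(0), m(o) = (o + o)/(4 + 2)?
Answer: 376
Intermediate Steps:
m(o) = o/3 (m(o) = (2*o)/6 = (2*o)*(1/6) = o/3)
f(W, D) = 0 (f(W, D) = (1/3)*0 = 0)
376 - f(-5, -18) = 376 - 1*0 = 376 + 0 = 376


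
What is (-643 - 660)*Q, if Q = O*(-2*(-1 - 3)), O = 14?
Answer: -145936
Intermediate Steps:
Q = 112 (Q = 14*(-2*(-1 - 3)) = 14*(-2*(-4)) = 14*8 = 112)
(-643 - 660)*Q = (-643 - 660)*112 = -1303*112 = -145936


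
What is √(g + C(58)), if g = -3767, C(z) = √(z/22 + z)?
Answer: √(-455807 + 11*√7337)/11 ≈ 61.312*I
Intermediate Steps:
C(z) = √506*√z/22 (C(z) = √(z*(1/22) + z) = √(z/22 + z) = √(23*z/22) = √506*√z/22)
√(g + C(58)) = √(-3767 + √506*√58/22) = √(-3767 + √7337/11)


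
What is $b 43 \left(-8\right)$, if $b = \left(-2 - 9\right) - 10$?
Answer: $7224$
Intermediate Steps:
$b = -21$ ($b = -11 - 10 = -21$)
$b 43 \left(-8\right) = \left(-21\right) 43 \left(-8\right) = \left(-903\right) \left(-8\right) = 7224$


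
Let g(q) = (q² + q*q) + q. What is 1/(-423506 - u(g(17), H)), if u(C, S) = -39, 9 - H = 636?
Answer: -1/423467 ≈ -2.3615e-6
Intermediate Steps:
H = -627 (H = 9 - 1*636 = 9 - 636 = -627)
g(q) = q + 2*q² (g(q) = (q² + q²) + q = 2*q² + q = q + 2*q²)
1/(-423506 - u(g(17), H)) = 1/(-423506 - 1*(-39)) = 1/(-423506 + 39) = 1/(-423467) = -1/423467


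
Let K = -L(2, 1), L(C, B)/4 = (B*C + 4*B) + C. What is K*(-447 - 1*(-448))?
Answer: -32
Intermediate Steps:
L(C, B) = 4*C + 16*B + 4*B*C (L(C, B) = 4*((B*C + 4*B) + C) = 4*((4*B + B*C) + C) = 4*(C + 4*B + B*C) = 4*C + 16*B + 4*B*C)
K = -32 (K = -(4*2 + 16*1 + 4*1*2) = -(8 + 16 + 8) = -1*32 = -32)
K*(-447 - 1*(-448)) = -32*(-447 - 1*(-448)) = -32*(-447 + 448) = -32*1 = -32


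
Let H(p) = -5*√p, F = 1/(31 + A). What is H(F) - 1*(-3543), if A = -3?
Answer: 3543 - 5*√7/14 ≈ 3542.1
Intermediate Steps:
F = 1/28 (F = 1/(31 - 3) = 1/28 ≈ 0.035714)
H(F) - 1*(-3543) = -5*√7/14 - 1*(-3543) = -5*√7/14 + 3543 = 3543 - 5*√7/14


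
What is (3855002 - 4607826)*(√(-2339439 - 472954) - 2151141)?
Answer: 1619430572184 - 752824*I*√2812393 ≈ 1.6194e+12 - 1.2625e+9*I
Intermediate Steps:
(3855002 - 4607826)*(√(-2339439 - 472954) - 2151141) = -752824*(√(-2812393) - 2151141) = -752824*(I*√2812393 - 2151141) = -752824*(-2151141 + I*√2812393) = 1619430572184 - 752824*I*√2812393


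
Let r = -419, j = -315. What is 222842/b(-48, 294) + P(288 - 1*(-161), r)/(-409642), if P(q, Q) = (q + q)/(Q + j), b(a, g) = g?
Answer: 16750878776497/22099776258 ≈ 757.97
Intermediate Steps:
P(q, Q) = 2*q/(-315 + Q) (P(q, Q) = (q + q)/(Q - 315) = (2*q)/(-315 + Q) = 2*q/(-315 + Q))
222842/b(-48, 294) + P(288 - 1*(-161), r)/(-409642) = 222842/294 + (2*(288 - 1*(-161))/(-315 - 419))/(-409642) = 222842*(1/294) + (2*(288 + 161)/(-734))*(-1/409642) = 111421/147 + (2*449*(-1/734))*(-1/409642) = 111421/147 - 449/367*(-1/409642) = 111421/147 + 449/150338614 = 16750878776497/22099776258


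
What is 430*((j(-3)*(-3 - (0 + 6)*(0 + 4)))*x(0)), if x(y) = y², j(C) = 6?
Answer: 0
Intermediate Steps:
430*((j(-3)*(-3 - (0 + 6)*(0 + 4)))*x(0)) = 430*((6*(-3 - (0 + 6)*(0 + 4)))*0²) = 430*((6*(-3 - 6*4))*0) = 430*((6*(-3 - 1*24))*0) = 430*((6*(-3 - 24))*0) = 430*((6*(-27))*0) = 430*(-162*0) = 430*0 = 0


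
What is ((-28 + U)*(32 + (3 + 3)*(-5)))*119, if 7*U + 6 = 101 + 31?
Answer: -2380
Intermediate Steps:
U = 18 (U = -6/7 + (101 + 31)/7 = -6/7 + (⅐)*132 = -6/7 + 132/7 = 18)
((-28 + U)*(32 + (3 + 3)*(-5)))*119 = ((-28 + 18)*(32 + (3 + 3)*(-5)))*119 = -10*(32 + 6*(-5))*119 = -10*(32 - 30)*119 = -10*2*119 = -20*119 = -2380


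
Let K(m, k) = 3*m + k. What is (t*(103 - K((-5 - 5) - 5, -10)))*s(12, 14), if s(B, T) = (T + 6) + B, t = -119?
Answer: -601664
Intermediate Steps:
K(m, k) = k + 3*m
s(B, T) = 6 + B + T (s(B, T) = (6 + T) + B = 6 + B + T)
(t*(103 - K((-5 - 5) - 5, -10)))*s(12, 14) = (-119*(103 - (-10 + 3*((-5 - 5) - 5))))*(6 + 12 + 14) = -119*(103 - (-10 + 3*(-10 - 5)))*32 = -119*(103 - (-10 + 3*(-15)))*32 = -119*(103 - (-10 - 45))*32 = -119*(103 - 1*(-55))*32 = -119*(103 + 55)*32 = -119*158*32 = -18802*32 = -601664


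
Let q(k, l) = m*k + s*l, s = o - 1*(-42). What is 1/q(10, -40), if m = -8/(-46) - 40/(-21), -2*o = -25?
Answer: -483/1042900 ≈ -0.00046313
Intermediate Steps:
o = 25/2 (o = -½*(-25) = 25/2 ≈ 12.500)
s = 109/2 (s = 25/2 - 1*(-42) = 25/2 + 42 = 109/2 ≈ 54.500)
m = 1004/483 (m = -8*(-1/46) - 40*(-1/21) = 4/23 + 40/21 = 1004/483 ≈ 2.0787)
q(k, l) = 109*l/2 + 1004*k/483 (q(k, l) = 1004*k/483 + 109*l/2 = 109*l/2 + 1004*k/483)
1/q(10, -40) = 1/((109/2)*(-40) + (1004/483)*10) = 1/(-2180 + 10040/483) = 1/(-1042900/483) = -483/1042900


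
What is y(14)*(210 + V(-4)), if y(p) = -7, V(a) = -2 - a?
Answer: -1484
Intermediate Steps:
y(14)*(210 + V(-4)) = -7*(210 + (-2 - 1*(-4))) = -7*(210 + (-2 + 4)) = -7*(210 + 2) = -7*212 = -1484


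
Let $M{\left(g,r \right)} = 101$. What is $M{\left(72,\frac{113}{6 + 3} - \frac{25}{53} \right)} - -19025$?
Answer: $19126$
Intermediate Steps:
$M{\left(72,\frac{113}{6 + 3} - \frac{25}{53} \right)} - -19025 = 101 - -19025 = 101 + 19025 = 19126$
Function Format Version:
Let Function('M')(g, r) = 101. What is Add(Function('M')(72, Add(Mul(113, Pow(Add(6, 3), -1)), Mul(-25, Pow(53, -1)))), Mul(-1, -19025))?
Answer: 19126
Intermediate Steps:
Add(Function('M')(72, Add(Mul(113, Pow(Add(6, 3), -1)), Mul(-25, Pow(53, -1)))), Mul(-1, -19025)) = Add(101, Mul(-1, -19025)) = Add(101, 19025) = 19126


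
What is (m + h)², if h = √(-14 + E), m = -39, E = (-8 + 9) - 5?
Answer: 1503 - 234*I*√2 ≈ 1503.0 - 330.93*I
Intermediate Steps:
E = -4 (E = 1 - 5 = -4)
h = 3*I*√2 (h = √(-14 - 4) = √(-18) = 3*I*√2 ≈ 4.2426*I)
(m + h)² = (-39 + 3*I*√2)²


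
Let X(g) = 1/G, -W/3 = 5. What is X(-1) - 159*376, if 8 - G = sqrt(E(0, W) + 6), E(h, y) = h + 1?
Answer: -3407680/57 + sqrt(7)/57 ≈ -59784.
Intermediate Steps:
W = -15 (W = -3*5 = -15)
E(h, y) = 1 + h
G = 8 - sqrt(7) (G = 8 - sqrt((1 + 0) + 6) = 8 - sqrt(1 + 6) = 8 - sqrt(7) ≈ 5.3542)
X(g) = 1/(8 - sqrt(7))
X(-1) - 159*376 = (8/57 + sqrt(7)/57) - 159*376 = (8/57 + sqrt(7)/57) - 59784 = -3407680/57 + sqrt(7)/57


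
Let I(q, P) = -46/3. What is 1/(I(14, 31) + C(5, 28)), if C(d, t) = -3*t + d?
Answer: -3/283 ≈ -0.010601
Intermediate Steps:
I(q, P) = -46/3 (I(q, P) = -46*⅓ = -46/3)
C(d, t) = d - 3*t
1/(I(14, 31) + C(5, 28)) = 1/(-46/3 + (5 - 3*28)) = 1/(-46/3 + (5 - 84)) = 1/(-46/3 - 79) = 1/(-283/3) = -3/283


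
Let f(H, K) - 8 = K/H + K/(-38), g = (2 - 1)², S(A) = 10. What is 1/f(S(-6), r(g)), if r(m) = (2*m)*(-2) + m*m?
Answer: 95/739 ≈ 0.12855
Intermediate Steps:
g = 1 (g = 1² = 1)
r(m) = m² - 4*m (r(m) = -4*m + m² = m² - 4*m)
f(H, K) = 8 - K/38 + K/H (f(H, K) = 8 + (K/H + K/(-38)) = 8 + (K/H + K*(-1/38)) = 8 + (K/H - K/38) = 8 + (-K/38 + K/H) = 8 - K/38 + K/H)
1/f(S(-6), r(g)) = 1/(8 - (-4 + 1)/38 + (1*(-4 + 1))/10) = 1/(8 - (-3)/38 + (1*(-3))*(⅒)) = 1/(8 - 1/38*(-3) - 3*⅒) = 1/(8 + 3/38 - 3/10) = 1/(739/95) = 95/739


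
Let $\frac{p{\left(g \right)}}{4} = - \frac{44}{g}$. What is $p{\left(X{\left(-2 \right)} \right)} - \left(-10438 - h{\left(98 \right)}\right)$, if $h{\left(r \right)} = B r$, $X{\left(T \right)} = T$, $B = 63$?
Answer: $16700$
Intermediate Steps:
$p{\left(g \right)} = - \frac{176}{g}$ ($p{\left(g \right)} = 4 \left(- \frac{44}{g}\right) = - \frac{176}{g}$)
$h{\left(r \right)} = 63 r$
$p{\left(X{\left(-2 \right)} \right)} - \left(-10438 - h{\left(98 \right)}\right) = - \frac{176}{-2} - \left(-10438 - 63 \cdot 98\right) = \left(-176\right) \left(- \frac{1}{2}\right) - \left(-10438 - 6174\right) = 88 - \left(-10438 - 6174\right) = 88 - -16612 = 88 + 16612 = 16700$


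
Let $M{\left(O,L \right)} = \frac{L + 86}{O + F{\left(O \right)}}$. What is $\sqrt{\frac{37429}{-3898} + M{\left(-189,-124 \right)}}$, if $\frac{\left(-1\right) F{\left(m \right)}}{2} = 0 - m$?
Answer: $\frac{i \sqrt{575028411034}}{245574} \approx 3.0879 i$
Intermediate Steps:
$F{\left(m \right)} = 2 m$ ($F{\left(m \right)} = - 2 \left(0 - m\right) = - 2 \left(- m\right) = 2 m$)
$M{\left(O,L \right)} = \frac{86 + L}{3 O}$ ($M{\left(O,L \right)} = \frac{L + 86}{O + 2 O} = \frac{86 + L}{3 O}$)
$\sqrt{\frac{37429}{-3898} + M{\left(-189,-124 \right)}} = \sqrt{\frac{37429}{-3898} + \frac{86 - 124}{3 \left(-189\right)}} = \sqrt{37429 \left(- \frac{1}{3898}\right) + \frac{1}{3} \left(- \frac{1}{189}\right) \left(-38\right)} = \sqrt{- \frac{37429}{3898} + \frac{38}{567}} = \sqrt{- \frac{21074119}{2210166}} = \frac{i \sqrt{575028411034}}{245574}$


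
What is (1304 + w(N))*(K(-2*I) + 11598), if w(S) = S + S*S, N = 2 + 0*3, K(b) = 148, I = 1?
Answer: 15387260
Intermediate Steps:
N = 2 (N = 2 + 0 = 2)
w(S) = S + S²
(1304 + w(N))*(K(-2*I) + 11598) = (1304 + 2*(1 + 2))*(148 + 11598) = (1304 + 2*3)*11746 = (1304 + 6)*11746 = 1310*11746 = 15387260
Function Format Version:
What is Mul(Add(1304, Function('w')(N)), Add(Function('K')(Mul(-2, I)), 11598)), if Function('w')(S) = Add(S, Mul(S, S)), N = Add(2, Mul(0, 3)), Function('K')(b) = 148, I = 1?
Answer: 15387260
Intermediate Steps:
N = 2 (N = Add(2, 0) = 2)
Function('w')(S) = Add(S, Pow(S, 2))
Mul(Add(1304, Function('w')(N)), Add(Function('K')(Mul(-2, I)), 11598)) = Mul(Add(1304, Mul(2, Add(1, 2))), Add(148, 11598)) = Mul(Add(1304, Mul(2, 3)), 11746) = Mul(Add(1304, 6), 11746) = Mul(1310, 11746) = 15387260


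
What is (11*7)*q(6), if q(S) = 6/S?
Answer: 77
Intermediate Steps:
(11*7)*q(6) = (11*7)*(6/6) = 77*(6*(⅙)) = 77*1 = 77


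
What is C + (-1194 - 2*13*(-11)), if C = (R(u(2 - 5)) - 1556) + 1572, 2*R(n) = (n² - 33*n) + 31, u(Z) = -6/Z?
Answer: -1815/2 ≈ -907.50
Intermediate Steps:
R(n) = 31/2 + n²/2 - 33*n/2 (R(n) = ((n² - 33*n) + 31)/2 = (31 + n² - 33*n)/2 = 31/2 + n²/2 - 33*n/2)
C = ½ (C = ((31/2 + (-6/(2 - 5))²/2 - (-99)/(2 - 5)) - 1556) + 1572 = ((31/2 + (-6/(-3))²/2 - (-99)/(-3)) - 1556) + 1572 = ((31/2 + (-6*(-⅓))²/2 - (-99)*(-1)/3) - 1556) + 1572 = ((31/2 + (½)*2² - 33/2*2) - 1556) + 1572 = ((31/2 + (½)*4 - 33) - 1556) + 1572 = ((31/2 + 2 - 33) - 1556) + 1572 = (-31/2 - 1556) + 1572 = -3143/2 + 1572 = ½ ≈ 0.50000)
C + (-1194 - 2*13*(-11)) = ½ + (-1194 - 2*13*(-11)) = ½ + (-1194 - 26*(-11)) = ½ + (-1194 - 1*(-286)) = ½ + (-1194 + 286) = ½ - 908 = -1815/2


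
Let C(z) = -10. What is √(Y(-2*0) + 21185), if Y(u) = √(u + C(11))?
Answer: √(21185 + I*√10) ≈ 145.55 + 0.011*I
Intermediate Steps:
Y(u) = √(-10 + u) (Y(u) = √(u - 10) = √(-10 + u))
√(Y(-2*0) + 21185) = √(√(-10 - 2*0) + 21185) = √(√(-10 + 0) + 21185) = √(√(-10) + 21185) = √(I*√10 + 21185) = √(21185 + I*√10)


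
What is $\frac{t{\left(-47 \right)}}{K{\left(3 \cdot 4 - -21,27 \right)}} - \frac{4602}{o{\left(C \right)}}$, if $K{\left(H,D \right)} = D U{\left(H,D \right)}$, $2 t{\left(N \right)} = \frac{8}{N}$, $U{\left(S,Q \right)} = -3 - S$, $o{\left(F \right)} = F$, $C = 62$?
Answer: $- \frac{26279690}{354051} \approx -74.226$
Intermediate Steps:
$t{\left(N \right)} = \frac{4}{N}$ ($t{\left(N \right)} = \frac{8 \frac{1}{N}}{2} = \frac{4}{N}$)
$K{\left(H,D \right)} = D \left(-3 - H\right)$
$\frac{t{\left(-47 \right)}}{K{\left(3 \cdot 4 - -21,27 \right)}} - \frac{4602}{o{\left(C \right)}} = \frac{4 \frac{1}{-47}}{\left(-1\right) 27 \left(3 + \left(3 \cdot 4 - -21\right)\right)} - \frac{4602}{62} = \frac{4 \left(- \frac{1}{47}\right)}{\left(-1\right) 27 \left(3 + \left(12 + 21\right)\right)} - \frac{2301}{31} = - \frac{4}{47 \left(\left(-1\right) 27 \left(3 + 33\right)\right)} - \frac{2301}{31} = - \frac{4}{47 \left(\left(-1\right) 27 \cdot 36\right)} - \frac{2301}{31} = - \frac{4}{47 \left(-972\right)} - \frac{2301}{31} = \left(- \frac{4}{47}\right) \left(- \frac{1}{972}\right) - \frac{2301}{31} = \frac{1}{11421} - \frac{2301}{31} = - \frac{26279690}{354051}$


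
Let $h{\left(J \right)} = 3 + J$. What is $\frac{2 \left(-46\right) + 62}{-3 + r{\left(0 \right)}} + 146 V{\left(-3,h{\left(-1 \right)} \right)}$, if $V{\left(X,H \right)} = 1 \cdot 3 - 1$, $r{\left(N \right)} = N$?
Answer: $302$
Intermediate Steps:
$V{\left(X,H \right)} = 2$ ($V{\left(X,H \right)} = 3 - 1 = 2$)
$\frac{2 \left(-46\right) + 62}{-3 + r{\left(0 \right)}} + 146 V{\left(-3,h{\left(-1 \right)} \right)} = \frac{2 \left(-46\right) + 62}{-3 + 0} + 146 \cdot 2 = \frac{-92 + 62}{-3} + 292 = \left(-30\right) \left(- \frac{1}{3}\right) + 292 = 10 + 292 = 302$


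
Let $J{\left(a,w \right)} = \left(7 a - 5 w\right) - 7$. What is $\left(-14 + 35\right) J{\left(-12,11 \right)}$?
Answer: $-3066$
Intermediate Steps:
$J{\left(a,w \right)} = -7 - 5 w + 7 a$ ($J{\left(a,w \right)} = \left(- 5 w + 7 a\right) - 7 = -7 - 5 w + 7 a$)
$\left(-14 + 35\right) J{\left(-12,11 \right)} = \left(-14 + 35\right) \left(-7 - 55 + 7 \left(-12\right)\right) = 21 \left(-7 - 55 - 84\right) = 21 \left(-146\right) = -3066$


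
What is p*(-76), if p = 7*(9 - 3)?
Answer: -3192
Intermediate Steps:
p = 42 (p = 7*6 = 42)
p*(-76) = 42*(-76) = -3192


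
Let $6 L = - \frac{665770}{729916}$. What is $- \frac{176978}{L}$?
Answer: $\frac{387537221544}{332885} \approx 1.1642 \cdot 10^{6}$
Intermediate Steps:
$L = - \frac{332885}{2189748}$ ($L = \frac{\left(-665770\right) \frac{1}{729916}}{6} = \frac{1}{6} \left(- \frac{332885}{364958}\right) = - \frac{332885}{2189748} \approx -0.15202$)
$- \frac{176978}{L} = - \frac{176978}{- \frac{332885}{2189748}} = \left(-176978\right) \left(- \frac{2189748}{332885}\right) = \frac{387537221544}{332885}$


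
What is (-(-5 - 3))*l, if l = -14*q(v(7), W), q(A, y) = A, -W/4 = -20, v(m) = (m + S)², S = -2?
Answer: -2800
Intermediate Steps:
v(m) = (-2 + m)² (v(m) = (m - 2)² = (-2 + m)²)
W = 80 (W = -4*(-20) = 80)
l = -350 (l = -14*(-2 + 7)² = -14*5² = -14*25 = -350)
(-(-5 - 3))*l = -(-5 - 3)*(-350) = -1*(-8)*(-350) = 8*(-350) = -2800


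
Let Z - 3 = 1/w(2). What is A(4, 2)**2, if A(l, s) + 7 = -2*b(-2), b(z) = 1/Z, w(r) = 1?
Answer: 225/4 ≈ 56.250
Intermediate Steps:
Z = 4 (Z = 3 + 1/1 = 3 + 1 = 4)
b(z) = 1/4
A(l, s) = -15/2 (A(l, s) = -7 - 2*1/4 = -7 - 1/2 = -15/2)
A(4, 2)**2 = (-15/2)**2 = 225/4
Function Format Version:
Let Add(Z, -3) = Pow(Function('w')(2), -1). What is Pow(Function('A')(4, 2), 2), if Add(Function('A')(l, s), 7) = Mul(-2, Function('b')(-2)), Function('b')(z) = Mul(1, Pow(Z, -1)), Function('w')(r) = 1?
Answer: Rational(225, 4) ≈ 56.250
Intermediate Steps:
Z = 4 (Z = Add(3, Pow(1, -1)) = Add(3, 1) = 4)
Function('b')(z) = Rational(1, 4) (Function('b')(z) = Mul(1, Pow(4, -1)) = Mul(1, Rational(1, 4)) = Rational(1, 4))
Function('A')(l, s) = Rational(-15, 2) (Function('A')(l, s) = Add(-7, Mul(-2, Rational(1, 4))) = Add(-7, Rational(-1, 2)) = Rational(-15, 2))
Pow(Function('A')(4, 2), 2) = Pow(Rational(-15, 2), 2) = Rational(225, 4)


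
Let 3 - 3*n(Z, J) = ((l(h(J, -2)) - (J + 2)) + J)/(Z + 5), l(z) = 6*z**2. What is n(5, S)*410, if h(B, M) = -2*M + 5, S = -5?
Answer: -18614/3 ≈ -6204.7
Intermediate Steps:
h(B, M) = 5 - 2*M
n(Z, J) = 1 - 484/(3*(5 + Z)) (n(Z, J) = 1 - ((6*(5 - 2*(-2))**2 - (J + 2)) + J)/(3*(Z + 5)) = 1 - ((6*(5 + 4)**2 - (2 + J)) + J)/(3*(5 + Z)) = 1 - ((6*9**2 + (-2 - J)) + J)/(3*(5 + Z)) = 1 - ((6*81 + (-2 - J)) + J)/(3*(5 + Z)) = 1 - ((486 + (-2 - J)) + J)/(3*(5 + Z)) = 1 - ((484 - J) + J)/(3*(5 + Z)) = 1 - 484/(3*(5 + Z)))
n(5, S)*410 = ((-469/3 + 5)/(5 + 5))*410 = (-454/3/10)*410 = ((1/10)*(-454/3))*410 = -227/15*410 = -18614/3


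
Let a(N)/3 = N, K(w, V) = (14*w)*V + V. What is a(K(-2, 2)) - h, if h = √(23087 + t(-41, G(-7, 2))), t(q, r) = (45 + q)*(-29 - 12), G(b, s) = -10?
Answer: -162 - 9*√283 ≈ -313.40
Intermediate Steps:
K(w, V) = V + 14*V*w (K(w, V) = 14*V*w + V = V + 14*V*w)
t(q, r) = -1845 - 41*q (t(q, r) = (45 + q)*(-41) = -1845 - 41*q)
a(N) = 3*N
h = 9*√283 (h = √(23087 + (-1845 - 41*(-41))) = √(23087 + (-1845 + 1681)) = √(23087 - 164) = √22923 = 9*√283 ≈ 151.40)
a(K(-2, 2)) - h = 3*(2*(1 + 14*(-2))) - 9*√283 = 3*(2*(1 - 28)) - 9*√283 = 3*(2*(-27)) - 9*√283 = 3*(-54) - 9*√283 = -162 - 9*√283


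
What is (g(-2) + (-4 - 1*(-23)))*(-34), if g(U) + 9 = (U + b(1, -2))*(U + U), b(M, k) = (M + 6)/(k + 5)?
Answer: -884/3 ≈ -294.67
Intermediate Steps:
b(M, k) = (6 + M)/(5 + k)
g(U) = -9 + 2*U*(7/3 + U) (g(U) = -9 + (U + (6 + 1)/(5 - 2))*(U + U) = -9 + (U + 7/3)*(2*U) = -9 + (7/3 + U)*(2*U) = -9 + 2*U*(7/3 + U))
(g(-2) + (-4 - 1*(-23)))*(-34) = ((-9 + 2*(-2)² + (14/3)*(-2)) + (-4 - 1*(-23)))*(-34) = ((-9 + 2*4 - 28/3) + (-4 + 23))*(-34) = ((-9 + 8 - 28/3) + 19)*(-34) = (-31/3 + 19)*(-34) = (26/3)*(-34) = -884/3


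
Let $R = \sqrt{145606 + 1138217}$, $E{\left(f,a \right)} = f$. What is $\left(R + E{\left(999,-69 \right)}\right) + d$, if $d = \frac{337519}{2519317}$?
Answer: $\frac{2517135202}{2519317} + 3 \sqrt{142647} \approx 2132.2$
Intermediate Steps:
$d = \frac{337519}{2519317}$ ($d = 337519 \cdot \frac{1}{2519317} = \frac{337519}{2519317} \approx 0.13397$)
$R = 3 \sqrt{142647}$ ($R = \sqrt{1283823} = 3 \sqrt{142647} \approx 1133.1$)
$\left(R + E{\left(999,-69 \right)}\right) + d = \left(3 \sqrt{142647} + 999\right) + \frac{337519}{2519317} = \left(999 + 3 \sqrt{142647}\right) + \frac{337519}{2519317} = \frac{2517135202}{2519317} + 3 \sqrt{142647}$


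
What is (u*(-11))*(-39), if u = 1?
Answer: 429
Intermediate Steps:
(u*(-11))*(-39) = (1*(-11))*(-39) = -11*(-39) = 429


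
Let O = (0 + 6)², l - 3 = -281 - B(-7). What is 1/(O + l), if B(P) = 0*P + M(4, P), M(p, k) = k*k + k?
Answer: -1/284 ≈ -0.0035211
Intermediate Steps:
M(p, k) = k + k² (M(p, k) = k² + k = k + k²)
B(P) = P*(1 + P) (B(P) = 0*P + P*(1 + P) = 0 + P*(1 + P) = P*(1 + P))
l = -320 (l = 3 + (-281 - (-7)*(1 - 7)) = 3 + (-281 - (-7)*(-6)) = 3 + (-281 - 1*42) = 3 + (-281 - 42) = 3 - 323 = -320)
O = 36 (O = 6² = 36)
1/(O + l) = 1/(36 - 320) = 1/(-284) = -1/284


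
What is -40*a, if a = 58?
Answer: -2320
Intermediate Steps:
-40*a = -40*58 = -2320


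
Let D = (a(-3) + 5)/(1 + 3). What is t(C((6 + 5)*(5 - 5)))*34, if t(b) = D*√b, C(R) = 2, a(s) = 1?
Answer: 51*√2 ≈ 72.125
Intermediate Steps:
D = 3/2 (D = (1 + 5)/(1 + 3) = 6/4 = 6*(¼) = 3/2 ≈ 1.5000)
t(b) = 3*√b/2
t(C((6 + 5)*(5 - 5)))*34 = (3*√2/2)*34 = 51*√2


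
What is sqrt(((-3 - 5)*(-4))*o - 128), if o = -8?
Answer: 8*I*sqrt(6) ≈ 19.596*I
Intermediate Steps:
sqrt(((-3 - 5)*(-4))*o - 128) = sqrt(((-3 - 5)*(-4))*(-8) - 128) = sqrt(-8*(-4)*(-8) - 128) = sqrt(32*(-8) - 128) = sqrt(-256 - 128) = sqrt(-384) = 8*I*sqrt(6)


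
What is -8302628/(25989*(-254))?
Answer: 4151314/3300603 ≈ 1.2577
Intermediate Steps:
-8302628/(25989*(-254)) = -8302628/(-6601206) = -8302628*(-1/6601206) = 4151314/3300603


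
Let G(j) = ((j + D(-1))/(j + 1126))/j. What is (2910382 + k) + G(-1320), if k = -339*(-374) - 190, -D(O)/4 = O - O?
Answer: 589173731/194 ≈ 3.0370e+6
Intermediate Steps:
D(O) = 0 (D(O) = -4*(O - O) = -4*0 = 0)
G(j) = 1/(1126 + j) (G(j) = ((j + 0)/(j + 1126))/j = (j/(1126 + j))/j = 1/(1126 + j))
k = 126596 (k = 126786 - 190 = 126596)
(2910382 + k) + G(-1320) = (2910382 + 126596) + 1/(1126 - 1320) = 3036978 + 1/(-194) = 3036978 - 1/194 = 589173731/194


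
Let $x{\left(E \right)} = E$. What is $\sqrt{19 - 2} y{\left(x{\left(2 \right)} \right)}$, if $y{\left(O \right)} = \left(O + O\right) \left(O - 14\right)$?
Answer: $- 48 \sqrt{17} \approx -197.91$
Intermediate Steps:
$y{\left(O \right)} = 2 O \left(-14 + O\right)$
$\sqrt{19 - 2} y{\left(x{\left(2 \right)} \right)} = \sqrt{19 - 2} \cdot 2 \cdot 2 \left(-14 + 2\right) = \sqrt{17} \cdot 2 \cdot 2 \left(-12\right) = \sqrt{17} \left(-48\right) = - 48 \sqrt{17}$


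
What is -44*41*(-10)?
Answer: 18040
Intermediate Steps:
-44*41*(-10) = -1804*(-10) = 18040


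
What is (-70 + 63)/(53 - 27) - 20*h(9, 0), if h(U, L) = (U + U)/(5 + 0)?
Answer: -1879/26 ≈ -72.269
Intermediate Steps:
h(U, L) = 2*U/5 (h(U, L) = (2*U)/5 = (2*U)*(1/5) = 2*U/5)
(-70 + 63)/(53 - 27) - 20*h(9, 0) = (-70 + 63)/(53 - 27) - 8*9 = -7/26 - 20*18/5 = -7*1/26 - 72 = -7/26 - 72 = -1879/26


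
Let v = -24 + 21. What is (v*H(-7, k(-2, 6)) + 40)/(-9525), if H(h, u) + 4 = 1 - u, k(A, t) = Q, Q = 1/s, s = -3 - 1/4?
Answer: -25/4953 ≈ -0.0050474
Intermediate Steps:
s = -13/4 (s = -3 - 1*¼ = -3 - ¼ = -13/4 ≈ -3.2500)
v = -3
Q = -4/13 (Q = 1/(-13/4) = -4/13 ≈ -0.30769)
k(A, t) = -4/13
H(h, u) = -3 - u (H(h, u) = -4 + (1 - u) = -3 - u)
(v*H(-7, k(-2, 6)) + 40)/(-9525) = (-3*(-3 - 1*(-4/13)) + 40)/(-9525) = (-3*(-3 + 4/13) + 40)*(-1/9525) = (-3*(-35/13) + 40)*(-1/9525) = (105/13 + 40)*(-1/9525) = (625/13)*(-1/9525) = -25/4953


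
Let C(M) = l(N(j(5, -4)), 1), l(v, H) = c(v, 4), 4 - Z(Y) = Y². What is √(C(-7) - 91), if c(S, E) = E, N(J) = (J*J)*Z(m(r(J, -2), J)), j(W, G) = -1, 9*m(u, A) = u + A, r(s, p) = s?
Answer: I*√87 ≈ 9.3274*I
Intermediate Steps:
m(u, A) = A/9 + u/9 (m(u, A) = (u + A)/9 = (A + u)/9 = A/9 + u/9)
Z(Y) = 4 - Y²
N(J) = J²*(4 - 4*J²/81) (N(J) = (J*J)*(4 - (J/9 + J/9)²) = J²*(4 - (2*J/9)²) = J²*(4 - 4*J²/81))
l(v, H) = 4
C(M) = 4
√(C(-7) - 91) = √(4 - 91) = √(-87) = I*√87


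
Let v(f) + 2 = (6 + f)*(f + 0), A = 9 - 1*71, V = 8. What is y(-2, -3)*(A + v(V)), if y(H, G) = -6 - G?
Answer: -144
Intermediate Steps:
A = -62 (A = 9 - 71 = -62)
v(f) = -2 + f*(6 + f) (v(f) = -2 + (6 + f)*(f + 0) = -2 + (6 + f)*f = -2 + f*(6 + f))
y(-2, -3)*(A + v(V)) = (-6 - 1*(-3))*(-62 + (-2 + 8² + 6*8)) = (-6 + 3)*(-62 + (-2 + 64 + 48)) = -3*(-62 + 110) = -3*48 = -144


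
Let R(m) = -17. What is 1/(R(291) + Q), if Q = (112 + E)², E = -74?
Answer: 1/1427 ≈ 0.00070077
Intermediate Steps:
Q = 1444 (Q = (112 - 74)² = 38² = 1444)
1/(R(291) + Q) = 1/(-17 + 1444) = 1/1427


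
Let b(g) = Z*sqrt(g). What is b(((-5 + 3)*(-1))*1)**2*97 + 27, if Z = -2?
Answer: 803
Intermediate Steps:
b(g) = -2*sqrt(g)
b(((-5 + 3)*(-1))*1)**2*97 + 27 = (-2*sqrt(2))**2*97 + 27 = 8*97 + 27 = 776 + 27 = 803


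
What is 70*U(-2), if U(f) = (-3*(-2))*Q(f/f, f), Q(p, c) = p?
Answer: 420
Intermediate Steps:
U(f) = 6 (U(f) = (-3*(-2))*(f/f) = 6*1 = 6)
70*U(-2) = 70*6 = 420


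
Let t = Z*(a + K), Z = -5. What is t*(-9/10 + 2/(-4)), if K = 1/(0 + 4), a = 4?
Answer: 119/4 ≈ 29.750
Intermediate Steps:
K = 1/4 ≈ 0.25000
t = -85/4 (t = -5*(4 + 1/4) = -5*17/4 = -85/4 ≈ -21.250)
t*(-9/10 + 2/(-4)) = -85*(-9/10 + 2/(-4))/4 = -85*(-9*1/10 + 2*(-1/4))/4 = -85*(-9/10 - 1/2)/4 = -85/4*(-7/5) = 119/4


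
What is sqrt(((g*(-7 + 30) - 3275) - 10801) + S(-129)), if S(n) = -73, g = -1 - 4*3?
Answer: 4*I*sqrt(903) ≈ 120.2*I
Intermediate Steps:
g = -13 (g = -1 - 12 = -13)
sqrt(((g*(-7 + 30) - 3275) - 10801) + S(-129)) = sqrt(((-13*(-7 + 30) - 3275) - 10801) - 73) = sqrt(((-13*23 - 3275) - 10801) - 73) = sqrt(((-299 - 3275) - 10801) - 73) = sqrt((-3574 - 10801) - 73) = sqrt(-14375 - 73) = sqrt(-14448) = 4*I*sqrt(903)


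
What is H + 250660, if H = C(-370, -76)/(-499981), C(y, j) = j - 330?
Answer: 125325237866/499981 ≈ 2.5066e+5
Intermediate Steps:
C(y, j) = -330 + j
H = 406/499981 (H = (-330 - 76)/(-499981) = -406*(-1/499981) = 406/499981 ≈ 0.00081203)
H + 250660 = 406/499981 + 250660 = 125325237866/499981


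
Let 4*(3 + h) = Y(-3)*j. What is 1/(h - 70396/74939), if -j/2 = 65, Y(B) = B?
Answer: 149878/14022679 ≈ 0.010688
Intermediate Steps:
j = -130 (j = -2*65 = -130)
h = 189/2 (h = -3 + (-3*(-130))/4 = -3 + (¼)*390 = -3 + 195/2 = 189/2 ≈ 94.500)
1/(h - 70396/74939) = 1/(189/2 - 70396/74939) = 1/(14022679/149878) = 149878/14022679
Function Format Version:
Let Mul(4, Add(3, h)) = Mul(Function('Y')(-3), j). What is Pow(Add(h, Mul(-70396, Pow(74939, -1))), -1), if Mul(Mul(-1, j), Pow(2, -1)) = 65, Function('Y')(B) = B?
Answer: Rational(149878, 14022679) ≈ 0.010688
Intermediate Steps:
j = -130 (j = Mul(-2, 65) = -130)
h = Rational(189, 2) (h = Add(-3, Mul(Rational(1, 4), Mul(-3, -130))) = Add(-3, Mul(Rational(1, 4), 390)) = Add(-3, Rational(195, 2)) = Rational(189, 2) ≈ 94.500)
Pow(Add(h, Mul(-70396, Pow(74939, -1))), -1) = Pow(Add(Rational(189, 2), Mul(-70396, Pow(74939, -1))), -1) = Pow(Add(Rational(189, 2), Mul(-70396, Rational(1, 74939))), -1) = Pow(Add(Rational(189, 2), Rational(-70396, 74939)), -1) = Pow(Rational(14022679, 149878), -1) = Rational(149878, 14022679)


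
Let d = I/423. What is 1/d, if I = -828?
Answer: -47/92 ≈ -0.51087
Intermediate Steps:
d = -92/47 (d = -828/423 = -828*1/423 = -92/47 ≈ -1.9574)
1/d = 1/(-92/47) = -47/92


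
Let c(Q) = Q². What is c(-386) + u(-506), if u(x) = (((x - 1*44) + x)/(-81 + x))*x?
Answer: 86926316/587 ≈ 1.4809e+5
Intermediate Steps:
u(x) = x*(-44 + 2*x)/(-81 + x) (u(x) = (((x - 44) + x)/(-81 + x))*x = (((-44 + x) + x)/(-81 + x))*x = ((-44 + 2*x)/(-81 + x))*x = x*(-44 + 2*x)/(-81 + x))
c(-386) + u(-506) = (-386)² + 2*(-506)*(-22 - 506)/(-81 - 506) = 148996 + 2*(-506)*(-528)/(-587) = 148996 + 2*(-506)*(-1/587)*(-528) = 148996 - 534336/587 = 86926316/587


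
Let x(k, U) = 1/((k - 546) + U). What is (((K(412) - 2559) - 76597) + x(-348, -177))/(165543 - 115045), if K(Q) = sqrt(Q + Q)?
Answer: -84776077/54083358 + sqrt(206)/25249 ≈ -1.5669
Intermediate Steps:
K(Q) = sqrt(2)*sqrt(Q) (K(Q) = sqrt(2*Q) = sqrt(2)*sqrt(Q))
x(k, U) = 1/(-546 + U + k) (x(k, U) = 1/((-546 + k) + U) = 1/(-546 + U + k))
(((K(412) - 2559) - 76597) + x(-348, -177))/(165543 - 115045) = (((sqrt(2)*sqrt(412) - 2559) - 76597) + 1/(-546 - 177 - 348))/(165543 - 115045) = (((sqrt(2)*(2*sqrt(103)) - 2559) - 76597) + 1/(-1071))/50498 = (((2*sqrt(206) - 2559) - 76597) - 1/1071)*(1/50498) = (((-2559 + 2*sqrt(206)) - 76597) - 1/1071)*(1/50498) = ((-79156 + 2*sqrt(206)) - 1/1071)*(1/50498) = (-84776077/1071 + 2*sqrt(206))*(1/50498) = -84776077/54083358 + sqrt(206)/25249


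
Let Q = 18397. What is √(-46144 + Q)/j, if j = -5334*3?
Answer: -I*√3083/5334 ≈ -0.01041*I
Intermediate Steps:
j = -16002
√(-46144 + Q)/j = √(-46144 + 18397)/(-16002) = √(-27747)*(-1/16002) = (3*I*√3083)*(-1/16002) = -I*√3083/5334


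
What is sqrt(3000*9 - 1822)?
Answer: sqrt(25178) ≈ 158.68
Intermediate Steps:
sqrt(3000*9 - 1822) = sqrt(27000 - 1822) = sqrt(25178)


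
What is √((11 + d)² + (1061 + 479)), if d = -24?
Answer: √1709 ≈ 41.340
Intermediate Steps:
√((11 + d)² + (1061 + 479)) = √((11 - 24)² + (1061 + 479)) = √((-13)² + 1540) = √(169 + 1540) = √1709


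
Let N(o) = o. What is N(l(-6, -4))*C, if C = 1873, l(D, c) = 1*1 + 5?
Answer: 11238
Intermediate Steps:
l(D, c) = 6 (l(D, c) = 1 + 5 = 6)
N(l(-6, -4))*C = 6*1873 = 11238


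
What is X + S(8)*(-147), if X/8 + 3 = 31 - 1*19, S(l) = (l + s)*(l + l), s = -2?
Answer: -14040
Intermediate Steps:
S(l) = 2*l*(-2 + l) (S(l) = (l - 2)*(l + l) = (-2 + l)*(2*l) = 2*l*(-2 + l))
X = 72 (X = -24 + 8*(31 - 1*19) = -24 + 8*(31 - 19) = -24 + 8*12 = -24 + 96 = 72)
X + S(8)*(-147) = 72 + (2*8*(-2 + 8))*(-147) = 72 + (2*8*6)*(-147) = 72 + 96*(-147) = 72 - 14112 = -14040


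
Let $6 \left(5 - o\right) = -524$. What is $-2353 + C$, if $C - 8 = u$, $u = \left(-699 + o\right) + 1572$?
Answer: $- \frac{4139}{3} \approx -1379.7$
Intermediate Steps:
$o = \frac{277}{3}$ ($o = 5 - - \frac{262}{3} = 5 + \frac{262}{3} = \frac{277}{3} \approx 92.333$)
$u = \frac{2896}{3}$ ($u = \left(-699 + \frac{277}{3}\right) + 1572 = - \frac{1820}{3} + 1572 = \frac{2896}{3} \approx 965.33$)
$C = \frac{2920}{3}$ ($C = 8 + \frac{2896}{3} = \frac{2920}{3} \approx 973.33$)
$-2353 + C = -2353 + \frac{2920}{3} = - \frac{4139}{3}$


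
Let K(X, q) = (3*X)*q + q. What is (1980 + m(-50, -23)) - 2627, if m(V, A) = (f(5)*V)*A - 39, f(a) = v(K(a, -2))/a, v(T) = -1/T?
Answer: -10861/16 ≈ -678.81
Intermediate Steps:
K(X, q) = q + 3*X*q (K(X, q) = 3*X*q + q = q + 3*X*q)
f(a) = -1/(a*(-2 - 6*a)) (f(a) = (-1/((-2*(1 + 3*a))))/a = (-1/(-2 - 6*a))/a = -1/(a*(-2 - 6*a)))
m(V, A) = -39 + A*V/160 (m(V, A) = (((1/2)/(5*(1 + 3*5)))*V)*A - 39 = (((1/2)*(1/5)/(1 + 15))*V)*A - 39 = (((1/2)*(1/5)/16)*V)*A - 39 = (((1/2)*(1/5)*(1/16))*V)*A - 39 = (V/160)*A - 39 = A*V/160 - 39 = -39 + A*V/160)
(1980 + m(-50, -23)) - 2627 = (1980 + (-39 + (1/160)*(-23)*(-50))) - 2627 = (1980 + (-39 + 115/16)) - 2627 = (1980 - 509/16) - 2627 = 31171/16 - 2627 = -10861/16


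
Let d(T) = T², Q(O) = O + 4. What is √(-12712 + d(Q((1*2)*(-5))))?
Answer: 2*I*√3169 ≈ 112.59*I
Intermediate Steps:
Q(O) = 4 + O
√(-12712 + d(Q((1*2)*(-5)))) = √(-12712 + (4 + (1*2)*(-5))²) = √(-12712 + (4 + 2*(-5))²) = √(-12712 + (4 - 10)²) = √(-12712 + (-6)²) = √(-12712 + 36) = √(-12676) = 2*I*√3169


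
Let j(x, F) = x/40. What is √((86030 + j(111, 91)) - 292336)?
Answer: I*√82521290/20 ≈ 454.21*I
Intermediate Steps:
j(x, F) = x/40 (j(x, F) = x*(1/40) = x/40)
√((86030 + j(111, 91)) - 292336) = √((86030 + (1/40)*111) - 292336) = √((86030 + 111/40) - 292336) = √(3441311/40 - 292336) = √(-8252129/40) = I*√82521290/20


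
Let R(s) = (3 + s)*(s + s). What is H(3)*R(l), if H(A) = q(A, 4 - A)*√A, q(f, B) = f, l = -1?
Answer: -12*√3 ≈ -20.785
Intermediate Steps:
R(s) = 2*s*(3 + s) (R(s) = (3 + s)*(2*s) = 2*s*(3 + s))
H(A) = A^(3/2) (H(A) = A*√A = A^(3/2))
H(3)*R(l) = 3^(3/2)*(2*(-1)*(3 - 1)) = (3*√3)*(2*(-1)*2) = (3*√3)*(-4) = -12*√3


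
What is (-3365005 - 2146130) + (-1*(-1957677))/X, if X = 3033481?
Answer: -16717921353258/3033481 ≈ -5.5111e+6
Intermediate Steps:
(-3365005 - 2146130) + (-1*(-1957677))/X = (-3365005 - 2146130) - 1*(-1957677)/3033481 = -5511135 + 1957677*(1/3033481) = -5511135 + 1957677/3033481 = -16717921353258/3033481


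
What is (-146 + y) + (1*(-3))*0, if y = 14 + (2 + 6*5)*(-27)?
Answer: -996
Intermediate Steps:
y = -850 (y = 14 + (2 + 30)*(-27) = 14 + 32*(-27) = 14 - 864 = -850)
(-146 + y) + (1*(-3))*0 = (-146 - 850) + (1*(-3))*0 = -996 - 3*0 = -996 + 0 = -996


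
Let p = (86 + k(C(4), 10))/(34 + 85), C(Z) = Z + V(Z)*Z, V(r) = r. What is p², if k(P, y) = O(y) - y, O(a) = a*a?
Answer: 30976/14161 ≈ 2.1874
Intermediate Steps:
O(a) = a²
C(Z) = Z + Z² (C(Z) = Z + Z*Z = Z + Z²)
k(P, y) = y² - y
p = 176/119 (p = (86 + 10*(-1 + 10))/(34 + 85) = (86 + 10*9)/119 = (86 + 90)*(1/119) = 176*(1/119) = 176/119 ≈ 1.4790)
p² = (176/119)² = 30976/14161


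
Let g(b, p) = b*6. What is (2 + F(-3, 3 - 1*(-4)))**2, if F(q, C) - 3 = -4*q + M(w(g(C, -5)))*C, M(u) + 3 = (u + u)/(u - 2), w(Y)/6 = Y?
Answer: 1597696/15625 ≈ 102.25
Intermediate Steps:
g(b, p) = 6*b
w(Y) = 6*Y
M(u) = -3 + 2*u/(-2 + u) (M(u) = -3 + (u + u)/(u - 2) = -3 + (2*u)/(-2 + u) = -3 + 2*u/(-2 + u))
F(q, C) = 3 - 4*q + C*(6 - 36*C)/(-2 + 36*C) (F(q, C) = 3 + (-4*q + ((6 - 6*6*C)/(-2 + 6*(6*C)))*C) = 3 + (-4*q + ((6 - 36*C)/(-2 + 36*C))*C) = 3 + (-4*q + C*(6 - 36*C)/(-2 + 36*C)) = 3 - 4*q + C*(6 - 36*C)/(-2 + 36*C))
(2 + F(-3, 3 - 1*(-4)))**2 = (2 + ((-1 + 18*(3 - 1*(-4)))*(3 - 4*(-3)) - 3*(3 - 1*(-4))*(-1 + 6*(3 - 1*(-4))))/(-1 + 18*(3 - 1*(-4))))**2 = (2 + ((-1 + 18*(3 + 4))*(3 + 12) - 3*(3 + 4)*(-1 + 6*(3 + 4)))/(-1 + 18*(3 + 4)))**2 = (2 + ((-1 + 18*7)*15 - 3*7*(-1 + 6*7))/(-1 + 18*7))**2 = (2 + ((-1 + 126)*15 - 3*7*(-1 + 42))/(-1 + 126))**2 = (2 + (125*15 - 3*7*41)/125)**2 = (2 + (1875 - 861)/125)**2 = (2 + (1/125)*1014)**2 = (2 + 1014/125)**2 = (1264/125)**2 = 1597696/15625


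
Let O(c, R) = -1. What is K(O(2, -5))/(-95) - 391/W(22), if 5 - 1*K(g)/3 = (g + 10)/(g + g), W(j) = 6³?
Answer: -2279/1080 ≈ -2.1102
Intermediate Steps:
W(j) = 216
K(g) = 15 - 3*(10 + g)/(2*g) (K(g) = 15 - 3*(g + 10)/(g + g) = 15 - 3*(10 + g)/(2*g))
K(O(2, -5))/(-95) - 391/W(22) = (27/2 - 15/(-1))/(-95) - 391/216 = (27/2 - 15*(-1))*(-1/95) - 391*1/216 = (27/2 + 15)*(-1/95) - 391/216 = (57/2)*(-1/95) - 391/216 = -3/10 - 391/216 = -2279/1080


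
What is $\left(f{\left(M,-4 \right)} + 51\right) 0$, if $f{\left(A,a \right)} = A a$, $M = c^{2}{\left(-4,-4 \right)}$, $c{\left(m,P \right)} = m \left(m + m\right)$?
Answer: $0$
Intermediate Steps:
$c{\left(m,P \right)} = 2 m^{2}$ ($c{\left(m,P \right)} = m 2 m = 2 m^{2}$)
$M = 1024$ ($M = \left(2 \left(-4\right)^{2}\right)^{2} = \left(2 \cdot 16\right)^{2} = 32^{2} = 1024$)
$\left(f{\left(M,-4 \right)} + 51\right) 0 = \left(1024 \left(-4\right) + 51\right) 0 = \left(-4096 + 51\right) 0 = \left(-4045\right) 0 = 0$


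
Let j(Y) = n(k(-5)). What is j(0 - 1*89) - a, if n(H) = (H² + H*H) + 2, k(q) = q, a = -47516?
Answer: 47568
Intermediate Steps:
n(H) = 2 + 2*H² (n(H) = (H² + H²) + 2 = 2*H² + 2 = 2 + 2*H²)
j(Y) = 52 (j(Y) = 2 + 2*(-5)² = 2 + 2*25 = 2 + 50 = 52)
j(0 - 1*89) - a = 52 - 1*(-47516) = 52 + 47516 = 47568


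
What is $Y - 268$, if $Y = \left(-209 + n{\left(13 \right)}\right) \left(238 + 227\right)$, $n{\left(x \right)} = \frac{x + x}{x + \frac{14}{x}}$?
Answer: $- \frac{5892243}{61} \approx -96594.0$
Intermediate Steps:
$n{\left(x \right)} = \frac{2 x}{x + \frac{14}{x}}$
$Y = - \frac{5875895}{61}$ ($Y = \left(-209 + \frac{2 \cdot 13^{2}}{14 + 13^{2}}\right) \left(238 + 227\right) = \left(-209 + 2 \cdot 169 \frac{1}{14 + 169}\right) 465 = \left(-209 + 2 \cdot 169 \cdot \frac{1}{183}\right) 465 = \left(-209 + \frac{338}{183}\right) 465 = \left(- \frac{37909}{183}\right) 465 = - \frac{5875895}{61} \approx -96326.0$)
$Y - 268 = - \frac{5875895}{61} - 268 = - \frac{5892243}{61}$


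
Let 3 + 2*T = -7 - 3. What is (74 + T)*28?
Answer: 1890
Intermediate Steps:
T = -13/2 (T = -3/2 + (-7 - 3)/2 = -3/2 + (1/2)*(-10) = -3/2 - 5 = -13/2 ≈ -6.5000)
(74 + T)*28 = (74 - 13/2)*28 = (135/2)*28 = 1890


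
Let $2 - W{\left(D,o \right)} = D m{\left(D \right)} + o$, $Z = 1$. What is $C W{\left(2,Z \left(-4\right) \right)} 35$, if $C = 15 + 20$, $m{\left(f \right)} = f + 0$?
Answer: $2450$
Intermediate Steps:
$m{\left(f \right)} = f$
$C = 35$
$W{\left(D,o \right)} = 2 - o - D^{2}$ ($W{\left(D,o \right)} = 2 - \left(D D + o\right) = 2 - \left(D^{2} + o\right) = 2 - \left(o + D^{2}\right) = 2 - o - D^{2}$)
$C W{\left(2,Z \left(-4\right) \right)} 35 = 35 \left(2 - 1 \left(-4\right) - 2^{2}\right) 35 = 35 \left(2 - -4 - 4\right) 35 = 35 \left(2 + 4 - 4\right) 35 = 35 \cdot 2 \cdot 35 = 70 \cdot 35 = 2450$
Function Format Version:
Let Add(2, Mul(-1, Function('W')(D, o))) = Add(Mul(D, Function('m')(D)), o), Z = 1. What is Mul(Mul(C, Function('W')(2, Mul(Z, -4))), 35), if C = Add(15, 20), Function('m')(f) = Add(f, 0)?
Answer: 2450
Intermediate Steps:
Function('m')(f) = f
C = 35
Function('W')(D, o) = Add(2, Mul(-1, o), Mul(-1, Pow(D, 2))) (Function('W')(D, o) = Add(2, Mul(-1, Add(Mul(D, D), o))) = Add(2, Mul(-1, Add(Pow(D, 2), o))) = Add(2, Mul(-1, Add(o, Pow(D, 2)))) = Add(2, Add(Mul(-1, o), Mul(-1, Pow(D, 2)))) = Add(2, Mul(-1, o), Mul(-1, Pow(D, 2))))
Mul(Mul(C, Function('W')(2, Mul(Z, -4))), 35) = Mul(Mul(35, Add(2, Mul(-1, Mul(1, -4)), Mul(-1, Pow(2, 2)))), 35) = Mul(Mul(35, Add(2, Mul(-1, -4), Mul(-1, 4))), 35) = Mul(Mul(35, Add(2, 4, -4)), 35) = Mul(Mul(35, 2), 35) = Mul(70, 35) = 2450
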